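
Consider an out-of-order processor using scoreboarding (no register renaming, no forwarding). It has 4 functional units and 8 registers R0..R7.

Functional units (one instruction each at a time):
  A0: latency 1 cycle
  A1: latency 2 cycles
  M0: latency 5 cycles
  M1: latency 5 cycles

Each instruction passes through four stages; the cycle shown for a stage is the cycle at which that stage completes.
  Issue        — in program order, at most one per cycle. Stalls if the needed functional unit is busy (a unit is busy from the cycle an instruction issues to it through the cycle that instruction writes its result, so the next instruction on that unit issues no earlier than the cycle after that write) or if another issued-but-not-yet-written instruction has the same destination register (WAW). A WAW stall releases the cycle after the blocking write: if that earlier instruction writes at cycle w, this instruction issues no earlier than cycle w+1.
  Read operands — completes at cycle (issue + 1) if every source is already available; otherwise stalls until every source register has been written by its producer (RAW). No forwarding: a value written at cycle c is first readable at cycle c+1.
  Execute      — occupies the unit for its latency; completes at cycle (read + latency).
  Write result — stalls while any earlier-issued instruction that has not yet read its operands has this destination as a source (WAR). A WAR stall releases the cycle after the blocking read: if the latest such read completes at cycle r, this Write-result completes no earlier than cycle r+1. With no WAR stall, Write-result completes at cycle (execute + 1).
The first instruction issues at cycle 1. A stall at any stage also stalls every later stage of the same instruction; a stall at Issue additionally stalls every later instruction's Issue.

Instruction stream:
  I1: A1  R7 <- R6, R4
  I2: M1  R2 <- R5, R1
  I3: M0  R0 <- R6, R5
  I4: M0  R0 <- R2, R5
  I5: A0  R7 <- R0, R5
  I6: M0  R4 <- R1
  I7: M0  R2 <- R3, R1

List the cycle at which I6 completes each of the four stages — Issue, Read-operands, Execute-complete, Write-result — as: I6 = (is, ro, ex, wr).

I6 = (19, 20, 25, 26)

1) issue 1, read 2, done 4, write 5
2) issue 2, read 3, done 8, write 9
3) issue 3, read 4, done 9, write 10
4) issue 11, read 12, done 17, write 18  <struct: M0 busy until I3 writes@10>
5) issue 12, read 19, done 20, write 21  <RAW R0: wait I4 write@18>
6) issue 19, read 20, done 25, write 26  <struct: M0 busy until I4 writes@18>
7) issue 27, read 28, done 33, write 34  <struct: M0 busy until I6 writes@26>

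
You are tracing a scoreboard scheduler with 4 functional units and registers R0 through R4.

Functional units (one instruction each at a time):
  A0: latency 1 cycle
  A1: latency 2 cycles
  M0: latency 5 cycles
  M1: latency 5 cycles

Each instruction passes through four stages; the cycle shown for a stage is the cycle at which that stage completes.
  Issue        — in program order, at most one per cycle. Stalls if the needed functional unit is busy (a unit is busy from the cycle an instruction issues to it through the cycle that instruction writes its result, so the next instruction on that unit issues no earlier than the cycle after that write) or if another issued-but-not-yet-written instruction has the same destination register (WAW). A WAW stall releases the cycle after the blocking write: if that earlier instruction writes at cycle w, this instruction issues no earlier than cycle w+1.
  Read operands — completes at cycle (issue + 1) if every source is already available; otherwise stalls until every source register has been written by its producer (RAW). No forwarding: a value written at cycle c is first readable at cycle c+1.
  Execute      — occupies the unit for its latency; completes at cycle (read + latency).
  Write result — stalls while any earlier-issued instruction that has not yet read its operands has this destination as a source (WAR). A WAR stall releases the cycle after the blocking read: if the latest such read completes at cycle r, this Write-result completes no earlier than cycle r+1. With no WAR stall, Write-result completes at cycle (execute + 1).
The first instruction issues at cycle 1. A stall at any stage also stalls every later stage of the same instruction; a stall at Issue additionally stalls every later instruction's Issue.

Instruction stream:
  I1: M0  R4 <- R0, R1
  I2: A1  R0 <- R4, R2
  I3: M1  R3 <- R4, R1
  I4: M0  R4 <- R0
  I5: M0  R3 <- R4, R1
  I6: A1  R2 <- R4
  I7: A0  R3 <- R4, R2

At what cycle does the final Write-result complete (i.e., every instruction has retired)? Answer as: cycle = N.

cycle = 31

cycle 1: I1→M0
cycle 2: I1 RO · I2→A1
cycle 3: I3→M1
cycle 7: I1 EX
cycle 8: I1 WR R4
cycle 9: I2 RO · I3 RO · I4→M0
cycle 11: I2 EX
cycle 12: I2 WR R0
cycle 13: I4 RO
cycle 14: I3 EX
cycle 15: I3 WR R3
cycle 18: I4 EX
cycle 19: I4 WR R4
cycle 20: I5→M0
cycle 21: I5 RO · I6→A1
cycle 22: I6 RO
cycle 24: I6 EX
cycle 25: I6 WR R2
cycle 26: I5 EX
cycle 27: I5 WR R3
cycle 28: I7→A0
cycle 29: I7 RO
cycle 30: I7 EX
cycle 31: I7 WR R3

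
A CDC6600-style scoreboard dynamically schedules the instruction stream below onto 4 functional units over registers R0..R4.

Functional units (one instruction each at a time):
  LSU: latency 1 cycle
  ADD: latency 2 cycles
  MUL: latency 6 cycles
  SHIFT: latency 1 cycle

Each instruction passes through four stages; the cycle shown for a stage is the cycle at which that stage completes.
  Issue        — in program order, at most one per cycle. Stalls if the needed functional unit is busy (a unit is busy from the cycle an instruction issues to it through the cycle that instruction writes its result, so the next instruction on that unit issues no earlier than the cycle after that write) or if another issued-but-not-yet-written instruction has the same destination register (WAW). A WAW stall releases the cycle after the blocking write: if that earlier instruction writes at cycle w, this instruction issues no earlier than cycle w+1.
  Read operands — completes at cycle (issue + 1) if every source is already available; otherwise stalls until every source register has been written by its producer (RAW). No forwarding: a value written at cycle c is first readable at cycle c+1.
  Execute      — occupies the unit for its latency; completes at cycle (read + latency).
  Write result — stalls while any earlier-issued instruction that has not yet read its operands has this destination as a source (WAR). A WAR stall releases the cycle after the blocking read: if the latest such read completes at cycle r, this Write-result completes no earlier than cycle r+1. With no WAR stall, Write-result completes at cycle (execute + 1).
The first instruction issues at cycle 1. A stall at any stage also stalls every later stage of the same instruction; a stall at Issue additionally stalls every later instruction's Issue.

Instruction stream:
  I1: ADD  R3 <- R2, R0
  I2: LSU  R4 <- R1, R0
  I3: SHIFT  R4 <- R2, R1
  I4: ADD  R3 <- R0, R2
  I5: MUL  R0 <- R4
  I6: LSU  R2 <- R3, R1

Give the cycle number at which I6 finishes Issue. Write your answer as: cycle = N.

t=1  I1 dispatched to ADD
t=2  I1 operands ready, I2 dispatched to LSU
t=3  I2 operands ready
t=4  I1 complete, I2 complete
t=5  R3←I1, R4←I2
t=6  I3 dispatched to SHIFT
t=7  I3 operands ready, I4 dispatched to ADD
t=8  I3 complete, I4 operands ready, I5 dispatched to MUL
t=9  R4←I3, I6 dispatched to LSU
t=10  I4 complete, I5 operands ready
t=11  R3←I4
t=12  I6 operands ready
t=13  I6 complete
t=14  R2←I6
t=16  I5 complete
t=17  R0←I5

cycle = 9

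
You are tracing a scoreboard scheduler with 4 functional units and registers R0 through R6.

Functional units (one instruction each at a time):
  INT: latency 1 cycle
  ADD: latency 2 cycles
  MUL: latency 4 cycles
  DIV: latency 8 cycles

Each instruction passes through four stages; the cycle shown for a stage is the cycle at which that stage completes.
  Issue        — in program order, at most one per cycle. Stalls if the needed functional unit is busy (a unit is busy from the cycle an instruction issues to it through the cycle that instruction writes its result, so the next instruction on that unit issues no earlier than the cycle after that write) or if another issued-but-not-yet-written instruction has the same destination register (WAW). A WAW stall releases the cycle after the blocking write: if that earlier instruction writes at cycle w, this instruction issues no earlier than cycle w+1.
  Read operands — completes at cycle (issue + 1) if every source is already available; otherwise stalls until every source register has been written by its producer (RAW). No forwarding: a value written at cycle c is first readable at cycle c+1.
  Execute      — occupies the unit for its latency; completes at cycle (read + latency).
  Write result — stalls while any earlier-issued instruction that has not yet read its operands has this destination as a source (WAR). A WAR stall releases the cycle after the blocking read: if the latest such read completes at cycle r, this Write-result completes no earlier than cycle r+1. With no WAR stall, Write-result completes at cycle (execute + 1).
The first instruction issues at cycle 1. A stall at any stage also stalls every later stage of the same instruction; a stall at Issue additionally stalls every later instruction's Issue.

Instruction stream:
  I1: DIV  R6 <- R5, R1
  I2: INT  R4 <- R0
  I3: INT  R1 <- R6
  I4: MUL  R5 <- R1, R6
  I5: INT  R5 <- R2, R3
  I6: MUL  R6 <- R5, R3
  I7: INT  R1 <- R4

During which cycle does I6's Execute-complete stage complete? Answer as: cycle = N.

cycle = 29

t=1  I1 dispatched to DIV
t=2  I1 operands ready, I2 dispatched to INT
t=3  I2 operands ready
t=4  I2 complete
t=5  R4←I2
t=6  I3 dispatched to INT
t=7  I4 dispatched to MUL
t=10  I1 complete
t=11  R6←I1
t=12  I3 operands ready
t=13  I3 complete
t=14  R1←I3
t=15  I4 operands ready
t=19  I4 complete
t=20  R5←I4
t=21  I5 dispatched to INT
t=22  I5 operands ready, I6 dispatched to MUL
t=23  I5 complete
t=24  R5←I5
t=25  I6 operands ready, I7 dispatched to INT
t=26  I7 operands ready
t=27  I7 complete
t=28  R1←I7
t=29  I6 complete
t=30  R6←I6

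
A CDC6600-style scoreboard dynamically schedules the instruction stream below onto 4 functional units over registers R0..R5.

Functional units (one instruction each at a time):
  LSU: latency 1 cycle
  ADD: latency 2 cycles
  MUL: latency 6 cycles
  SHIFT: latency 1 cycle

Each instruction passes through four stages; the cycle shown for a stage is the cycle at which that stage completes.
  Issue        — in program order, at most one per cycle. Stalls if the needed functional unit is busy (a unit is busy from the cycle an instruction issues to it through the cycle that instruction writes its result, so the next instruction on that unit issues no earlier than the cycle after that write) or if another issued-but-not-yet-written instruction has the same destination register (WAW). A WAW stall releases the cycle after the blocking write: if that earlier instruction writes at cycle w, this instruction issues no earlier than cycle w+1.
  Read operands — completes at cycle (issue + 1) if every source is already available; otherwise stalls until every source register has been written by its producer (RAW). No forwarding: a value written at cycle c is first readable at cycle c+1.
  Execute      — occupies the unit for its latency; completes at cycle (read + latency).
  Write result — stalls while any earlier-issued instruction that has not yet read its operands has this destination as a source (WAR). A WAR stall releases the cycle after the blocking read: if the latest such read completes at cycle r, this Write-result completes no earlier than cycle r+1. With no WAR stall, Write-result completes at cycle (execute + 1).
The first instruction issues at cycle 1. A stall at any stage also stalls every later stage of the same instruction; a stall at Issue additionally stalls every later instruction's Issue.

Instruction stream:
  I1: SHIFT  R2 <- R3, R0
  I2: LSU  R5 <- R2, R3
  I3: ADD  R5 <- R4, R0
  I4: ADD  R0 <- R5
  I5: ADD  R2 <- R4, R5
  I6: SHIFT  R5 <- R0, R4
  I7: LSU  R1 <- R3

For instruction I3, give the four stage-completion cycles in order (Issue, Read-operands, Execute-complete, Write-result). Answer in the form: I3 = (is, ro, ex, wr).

I3 = (8, 9, 11, 12)

cycle 1: I1 dispatched to SHIFT
cycle 2: I1 operands ready, I2 dispatched to LSU
cycle 3: I1 complete
cycle 4: R2←I1
cycle 5: I2 operands ready
cycle 6: I2 complete
cycle 7: R5←I2
cycle 8: I3 dispatched to ADD
cycle 9: I3 operands ready
cycle 11: I3 complete
cycle 12: R5←I3
cycle 13: I4 dispatched to ADD
cycle 14: I4 operands ready
cycle 16: I4 complete
cycle 17: R0←I4
cycle 18: I5 dispatched to ADD
cycle 19: I5 operands ready, I6 dispatched to SHIFT
cycle 20: I6 operands ready, I7 dispatched to LSU
cycle 21: I5 complete, I6 complete, I7 operands ready
cycle 22: R2←I5, R5←I6, I7 complete
cycle 23: R1←I7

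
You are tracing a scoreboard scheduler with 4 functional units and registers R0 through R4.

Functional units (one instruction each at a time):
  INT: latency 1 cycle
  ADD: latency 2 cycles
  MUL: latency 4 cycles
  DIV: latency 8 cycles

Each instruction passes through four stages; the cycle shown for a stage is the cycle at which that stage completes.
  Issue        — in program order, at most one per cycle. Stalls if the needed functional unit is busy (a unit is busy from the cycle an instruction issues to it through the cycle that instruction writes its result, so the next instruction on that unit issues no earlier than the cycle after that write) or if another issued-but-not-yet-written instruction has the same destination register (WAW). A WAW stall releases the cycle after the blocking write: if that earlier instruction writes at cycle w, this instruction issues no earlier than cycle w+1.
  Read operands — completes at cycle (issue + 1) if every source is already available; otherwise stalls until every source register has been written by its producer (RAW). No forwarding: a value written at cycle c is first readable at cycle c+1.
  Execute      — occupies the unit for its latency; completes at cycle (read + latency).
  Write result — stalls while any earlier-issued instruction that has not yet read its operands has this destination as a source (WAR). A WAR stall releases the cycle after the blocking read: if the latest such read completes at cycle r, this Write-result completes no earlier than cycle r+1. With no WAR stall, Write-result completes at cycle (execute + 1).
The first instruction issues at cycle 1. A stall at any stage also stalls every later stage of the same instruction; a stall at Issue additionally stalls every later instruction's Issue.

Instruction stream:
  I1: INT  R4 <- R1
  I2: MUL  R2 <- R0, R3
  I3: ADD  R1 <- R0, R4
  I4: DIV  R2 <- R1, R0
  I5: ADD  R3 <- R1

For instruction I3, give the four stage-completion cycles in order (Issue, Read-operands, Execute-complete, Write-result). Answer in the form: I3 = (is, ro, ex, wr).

[1] I1 issues→INT
[2] I1 reads | I2 issues→MUL
[3] I1 exec-done | I2 reads | I3 issues→ADD
[4] I1 writes R4
[5] I3 reads
[7] I2 exec-done | I3 exec-done
[8] I2 writes R2 | I3 writes R1
[9] I4 issues→DIV
[10] I4 reads | I5 issues→ADD
[11] I5 reads
[13] I5 exec-done
[14] I5 writes R3
[18] I4 exec-done
[19] I4 writes R2

I3 = (3, 5, 7, 8)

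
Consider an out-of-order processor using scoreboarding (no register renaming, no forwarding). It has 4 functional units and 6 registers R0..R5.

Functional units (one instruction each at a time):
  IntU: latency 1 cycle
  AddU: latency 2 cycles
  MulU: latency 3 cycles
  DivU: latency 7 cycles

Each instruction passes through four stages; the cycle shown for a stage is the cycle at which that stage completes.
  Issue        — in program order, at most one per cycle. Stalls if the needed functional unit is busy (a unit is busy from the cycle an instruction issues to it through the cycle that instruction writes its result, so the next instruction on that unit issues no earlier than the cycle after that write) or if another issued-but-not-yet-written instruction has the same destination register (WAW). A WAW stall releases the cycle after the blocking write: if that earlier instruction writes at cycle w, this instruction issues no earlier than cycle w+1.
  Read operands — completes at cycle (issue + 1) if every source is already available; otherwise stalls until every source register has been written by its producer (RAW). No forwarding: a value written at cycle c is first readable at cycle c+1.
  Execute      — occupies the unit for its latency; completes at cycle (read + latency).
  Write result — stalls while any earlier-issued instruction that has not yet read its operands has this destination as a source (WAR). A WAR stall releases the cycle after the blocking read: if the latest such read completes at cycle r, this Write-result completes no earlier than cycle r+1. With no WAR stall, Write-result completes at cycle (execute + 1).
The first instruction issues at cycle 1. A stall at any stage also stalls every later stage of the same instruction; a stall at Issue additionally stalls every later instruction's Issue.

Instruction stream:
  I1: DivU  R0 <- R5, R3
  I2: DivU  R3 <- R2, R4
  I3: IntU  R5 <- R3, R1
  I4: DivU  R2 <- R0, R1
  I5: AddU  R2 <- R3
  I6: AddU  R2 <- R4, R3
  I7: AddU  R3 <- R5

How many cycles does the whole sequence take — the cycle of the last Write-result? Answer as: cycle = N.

cycle = 45

[I1] 1/2/9/10
[I2] 11/12/19/20  (struct: DivU busy until I1 writes@10)
[I3] 12/21/22/23  (RAW R3: wait I2 write@20)
[I4] 21/22/29/30  (struct: DivU busy until I2 writes@20)
[I5] 31/32/34/35  (WAW R2: wait I4 write@30)
[I6] 36/37/39/40  (struct: AddU busy until I5 writes@35)
[I7] 41/42/44/45  (struct: AddU busy until I6 writes@40)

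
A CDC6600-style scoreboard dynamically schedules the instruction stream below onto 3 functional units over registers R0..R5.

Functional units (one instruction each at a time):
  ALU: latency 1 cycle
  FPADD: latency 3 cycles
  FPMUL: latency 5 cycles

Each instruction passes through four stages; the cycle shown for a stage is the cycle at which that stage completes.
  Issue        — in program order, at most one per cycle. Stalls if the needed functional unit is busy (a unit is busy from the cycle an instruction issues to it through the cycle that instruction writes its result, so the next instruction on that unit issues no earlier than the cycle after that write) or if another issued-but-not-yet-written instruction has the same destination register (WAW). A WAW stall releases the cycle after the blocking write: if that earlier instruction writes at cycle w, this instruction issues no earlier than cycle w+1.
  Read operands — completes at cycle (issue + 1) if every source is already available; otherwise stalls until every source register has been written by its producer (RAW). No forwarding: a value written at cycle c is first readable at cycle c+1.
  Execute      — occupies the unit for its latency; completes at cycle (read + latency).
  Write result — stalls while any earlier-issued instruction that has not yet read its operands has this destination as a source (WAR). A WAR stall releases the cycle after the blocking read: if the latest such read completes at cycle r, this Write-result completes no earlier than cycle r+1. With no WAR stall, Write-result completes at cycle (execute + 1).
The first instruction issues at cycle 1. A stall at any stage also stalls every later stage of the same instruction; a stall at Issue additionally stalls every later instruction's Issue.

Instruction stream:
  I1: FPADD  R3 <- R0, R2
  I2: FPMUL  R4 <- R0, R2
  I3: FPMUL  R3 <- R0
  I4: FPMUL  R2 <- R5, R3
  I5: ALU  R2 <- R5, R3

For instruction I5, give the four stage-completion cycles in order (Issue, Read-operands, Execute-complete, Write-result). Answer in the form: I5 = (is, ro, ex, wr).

c1: I1 dispatched to FPADD
c2: I1 operands ready; I2 dispatched to FPMUL
c3: I2 operands ready
c5: I1 complete
c6: R3←I1
c8: I2 complete
c9: R4←I2
c10: I3 dispatched to FPMUL
c11: I3 operands ready
c16: I3 complete
c17: R3←I3
c18: I4 dispatched to FPMUL
c19: I4 operands ready
c24: I4 complete
c25: R2←I4
c26: I5 dispatched to ALU
c27: I5 operands ready
c28: I5 complete
c29: R2←I5

I5 = (26, 27, 28, 29)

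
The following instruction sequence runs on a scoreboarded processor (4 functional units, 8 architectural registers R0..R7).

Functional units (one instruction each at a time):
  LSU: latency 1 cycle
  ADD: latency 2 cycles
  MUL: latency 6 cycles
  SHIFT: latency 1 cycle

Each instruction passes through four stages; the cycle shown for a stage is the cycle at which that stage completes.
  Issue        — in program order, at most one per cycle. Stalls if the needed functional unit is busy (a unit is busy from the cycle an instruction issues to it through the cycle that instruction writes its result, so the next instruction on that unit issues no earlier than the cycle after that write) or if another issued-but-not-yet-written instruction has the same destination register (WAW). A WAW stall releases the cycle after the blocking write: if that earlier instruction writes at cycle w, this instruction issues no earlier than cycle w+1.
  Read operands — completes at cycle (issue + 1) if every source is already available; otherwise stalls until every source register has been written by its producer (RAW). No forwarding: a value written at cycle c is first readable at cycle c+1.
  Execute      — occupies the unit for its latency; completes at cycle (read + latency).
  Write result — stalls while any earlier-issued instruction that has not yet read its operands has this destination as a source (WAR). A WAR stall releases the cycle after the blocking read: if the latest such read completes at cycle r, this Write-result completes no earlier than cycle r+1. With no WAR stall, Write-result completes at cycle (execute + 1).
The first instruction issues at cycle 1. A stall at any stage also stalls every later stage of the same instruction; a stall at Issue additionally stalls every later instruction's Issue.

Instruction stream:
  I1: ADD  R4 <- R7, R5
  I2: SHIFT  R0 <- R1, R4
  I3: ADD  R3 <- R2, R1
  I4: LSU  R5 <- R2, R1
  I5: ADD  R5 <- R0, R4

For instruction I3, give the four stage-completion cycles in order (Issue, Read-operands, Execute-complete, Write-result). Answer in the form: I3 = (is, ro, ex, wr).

I3 = (6, 7, 9, 10)

I1: IS=1 RO=2 EX=4 WR=5
I2: IS=2 RO=6 EX=7 WR=8  [RAW R4: wait I1 write@5]
I3: IS=6 RO=7 EX=9 WR=10  [struct: ADD busy until I1 writes@5]
I4: IS=7 RO=8 EX=9 WR=10
I5: IS=11 RO=12 EX=14 WR=15  [WAW R5: wait I4 write@10]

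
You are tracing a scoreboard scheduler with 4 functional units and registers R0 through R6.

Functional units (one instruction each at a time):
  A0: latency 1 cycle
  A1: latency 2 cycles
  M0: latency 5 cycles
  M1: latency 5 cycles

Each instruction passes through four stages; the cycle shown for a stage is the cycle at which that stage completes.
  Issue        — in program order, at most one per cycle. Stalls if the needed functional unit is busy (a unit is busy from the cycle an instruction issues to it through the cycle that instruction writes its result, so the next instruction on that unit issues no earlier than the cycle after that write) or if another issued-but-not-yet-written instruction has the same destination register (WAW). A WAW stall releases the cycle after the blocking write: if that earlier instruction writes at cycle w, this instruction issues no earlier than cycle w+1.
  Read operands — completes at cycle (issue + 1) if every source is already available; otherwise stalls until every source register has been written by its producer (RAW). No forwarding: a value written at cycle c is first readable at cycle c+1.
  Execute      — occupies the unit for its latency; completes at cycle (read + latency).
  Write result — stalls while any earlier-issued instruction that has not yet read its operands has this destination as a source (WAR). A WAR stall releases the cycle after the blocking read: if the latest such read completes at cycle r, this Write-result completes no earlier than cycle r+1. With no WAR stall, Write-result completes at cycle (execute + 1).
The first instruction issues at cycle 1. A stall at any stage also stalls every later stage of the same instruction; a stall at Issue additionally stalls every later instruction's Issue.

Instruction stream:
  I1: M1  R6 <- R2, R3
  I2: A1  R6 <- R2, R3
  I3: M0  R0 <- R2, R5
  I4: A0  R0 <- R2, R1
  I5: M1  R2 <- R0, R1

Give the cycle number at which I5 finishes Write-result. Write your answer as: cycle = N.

cycle = 28

I1  is:1  ro:2  ex:7  wr:8
I2  is:9  ro:10  ex:12  wr:13  — WAW R6: wait I1 write@8
I3  is:10  ro:11  ex:16  wr:17
I4  is:18  ro:19  ex:20  wr:21  — WAW R0: wait I3 write@17
I5  is:19  ro:22  ex:27  wr:28  — RAW R0: wait I4 write@21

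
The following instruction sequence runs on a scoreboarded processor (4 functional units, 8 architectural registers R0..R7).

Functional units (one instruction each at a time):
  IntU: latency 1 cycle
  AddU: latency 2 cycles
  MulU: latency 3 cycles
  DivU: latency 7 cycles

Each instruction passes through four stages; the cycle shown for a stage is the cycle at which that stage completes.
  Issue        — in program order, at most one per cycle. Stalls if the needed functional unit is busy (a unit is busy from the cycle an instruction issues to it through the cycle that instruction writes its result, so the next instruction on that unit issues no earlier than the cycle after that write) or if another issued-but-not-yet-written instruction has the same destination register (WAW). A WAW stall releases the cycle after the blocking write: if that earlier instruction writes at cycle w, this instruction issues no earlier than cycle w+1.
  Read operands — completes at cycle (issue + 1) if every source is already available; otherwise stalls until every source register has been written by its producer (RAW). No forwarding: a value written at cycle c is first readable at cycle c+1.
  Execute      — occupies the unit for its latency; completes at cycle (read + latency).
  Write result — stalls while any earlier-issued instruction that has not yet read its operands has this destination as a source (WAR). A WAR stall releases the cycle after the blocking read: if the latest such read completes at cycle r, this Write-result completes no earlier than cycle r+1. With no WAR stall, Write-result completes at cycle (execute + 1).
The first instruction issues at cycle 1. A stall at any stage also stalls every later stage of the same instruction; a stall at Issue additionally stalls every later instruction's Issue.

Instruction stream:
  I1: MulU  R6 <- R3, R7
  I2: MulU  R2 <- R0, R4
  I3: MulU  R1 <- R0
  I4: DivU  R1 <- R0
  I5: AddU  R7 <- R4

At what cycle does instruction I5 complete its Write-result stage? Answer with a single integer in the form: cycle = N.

cycle = 24

cycle 1: I1 dispatched to MulU
cycle 2: I1 operands ready
cycle 5: I1 complete
cycle 6: R6←I1
cycle 7: I2 dispatched to MulU
cycle 8: I2 operands ready
cycle 11: I2 complete
cycle 12: R2←I2
cycle 13: I3 dispatched to MulU
cycle 14: I3 operands ready
cycle 17: I3 complete
cycle 18: R1←I3
cycle 19: I4 dispatched to DivU
cycle 20: I4 operands ready · I5 dispatched to AddU
cycle 21: I5 operands ready
cycle 23: I5 complete
cycle 24: R7←I5
cycle 27: I4 complete
cycle 28: R1←I4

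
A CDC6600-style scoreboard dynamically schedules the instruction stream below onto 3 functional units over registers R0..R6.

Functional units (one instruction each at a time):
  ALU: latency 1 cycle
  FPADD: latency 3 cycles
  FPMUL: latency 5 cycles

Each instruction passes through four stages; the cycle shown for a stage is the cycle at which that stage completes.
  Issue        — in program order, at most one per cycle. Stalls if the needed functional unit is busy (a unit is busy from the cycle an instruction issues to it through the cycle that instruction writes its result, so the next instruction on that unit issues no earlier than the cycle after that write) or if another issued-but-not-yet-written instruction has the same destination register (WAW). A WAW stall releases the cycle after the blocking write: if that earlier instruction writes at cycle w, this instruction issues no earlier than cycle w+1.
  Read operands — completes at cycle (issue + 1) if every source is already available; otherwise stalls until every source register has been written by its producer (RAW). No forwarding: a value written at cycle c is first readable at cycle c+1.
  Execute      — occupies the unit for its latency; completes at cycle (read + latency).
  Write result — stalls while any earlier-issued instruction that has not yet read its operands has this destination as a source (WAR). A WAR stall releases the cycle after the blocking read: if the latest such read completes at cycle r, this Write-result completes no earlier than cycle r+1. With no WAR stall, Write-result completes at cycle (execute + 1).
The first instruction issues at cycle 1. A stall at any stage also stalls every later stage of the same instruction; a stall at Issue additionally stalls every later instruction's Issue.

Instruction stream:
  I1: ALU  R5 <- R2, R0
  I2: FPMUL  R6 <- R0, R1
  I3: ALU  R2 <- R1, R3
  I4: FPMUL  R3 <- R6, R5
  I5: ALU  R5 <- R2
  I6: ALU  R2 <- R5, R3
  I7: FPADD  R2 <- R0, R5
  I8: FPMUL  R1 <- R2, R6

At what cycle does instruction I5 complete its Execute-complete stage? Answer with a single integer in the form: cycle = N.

cycle = 13

cycle 1: issue I1 (ALU)
cycle 2: I1 read-ops · issue I2 (FPMUL)
cycle 3: I1 finished on ALU · I2 read-ops
cycle 4: I1→R5
cycle 5: issue I3 (ALU)
cycle 6: I3 read-ops
cycle 7: I3 finished on ALU
cycle 8: I2 finished on FPMUL · I3→R2
cycle 9: I2→R6
cycle 10: issue I4 (FPMUL)
cycle 11: I4 read-ops · issue I5 (ALU)
cycle 12: I5 read-ops
cycle 13: I5 finished on ALU
cycle 14: I5→R5
cycle 15: issue I6 (ALU)
cycle 16: I4 finished on FPMUL
cycle 17: I4→R3
cycle 18: I6 read-ops
cycle 19: I6 finished on ALU
cycle 20: I6→R2
cycle 21: issue I7 (FPADD)
cycle 22: I7 read-ops · issue I8 (FPMUL)
cycle 25: I7 finished on FPADD
cycle 26: I7→R2
cycle 27: I8 read-ops
cycle 32: I8 finished on FPMUL
cycle 33: I8→R1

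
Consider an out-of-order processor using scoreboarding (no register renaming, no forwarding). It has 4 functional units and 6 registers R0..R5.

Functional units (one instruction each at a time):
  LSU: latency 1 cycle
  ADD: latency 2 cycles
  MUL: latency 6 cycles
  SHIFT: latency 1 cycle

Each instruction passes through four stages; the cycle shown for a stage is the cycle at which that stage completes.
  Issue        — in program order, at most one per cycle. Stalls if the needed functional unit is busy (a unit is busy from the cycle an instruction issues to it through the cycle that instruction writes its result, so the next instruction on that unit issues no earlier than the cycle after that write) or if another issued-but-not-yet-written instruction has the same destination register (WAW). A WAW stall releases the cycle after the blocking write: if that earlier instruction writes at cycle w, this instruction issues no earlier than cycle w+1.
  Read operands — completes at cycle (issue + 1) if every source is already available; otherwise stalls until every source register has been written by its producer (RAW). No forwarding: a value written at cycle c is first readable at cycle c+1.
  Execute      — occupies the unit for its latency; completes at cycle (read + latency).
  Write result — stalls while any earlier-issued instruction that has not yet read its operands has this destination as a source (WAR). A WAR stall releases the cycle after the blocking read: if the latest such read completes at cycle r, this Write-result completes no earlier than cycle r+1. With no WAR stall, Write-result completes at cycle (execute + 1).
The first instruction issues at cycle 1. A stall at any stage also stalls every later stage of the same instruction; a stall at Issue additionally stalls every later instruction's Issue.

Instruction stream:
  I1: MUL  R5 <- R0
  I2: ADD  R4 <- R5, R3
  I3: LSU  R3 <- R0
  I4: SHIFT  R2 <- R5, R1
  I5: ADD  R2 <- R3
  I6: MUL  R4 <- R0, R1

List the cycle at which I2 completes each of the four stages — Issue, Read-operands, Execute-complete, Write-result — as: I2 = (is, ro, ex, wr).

c1: I1 dispatched to MUL
c2: I1 operands ready | I2 dispatched to ADD
c3: I3 dispatched to LSU
c4: I3 operands ready | I4 dispatched to SHIFT
c5: I3 complete
c8: I1 complete
c9: R5←I1
c10: I2 operands ready | I4 operands ready
c11: R3←I3 | I4 complete
c12: I2 complete | R2←I4
c13: R4←I2
c14: I5 dispatched to ADD
c15: I5 operands ready | I6 dispatched to MUL
c16: I6 operands ready
c17: I5 complete
c18: R2←I5
c22: I6 complete
c23: R4←I6

I2 = (2, 10, 12, 13)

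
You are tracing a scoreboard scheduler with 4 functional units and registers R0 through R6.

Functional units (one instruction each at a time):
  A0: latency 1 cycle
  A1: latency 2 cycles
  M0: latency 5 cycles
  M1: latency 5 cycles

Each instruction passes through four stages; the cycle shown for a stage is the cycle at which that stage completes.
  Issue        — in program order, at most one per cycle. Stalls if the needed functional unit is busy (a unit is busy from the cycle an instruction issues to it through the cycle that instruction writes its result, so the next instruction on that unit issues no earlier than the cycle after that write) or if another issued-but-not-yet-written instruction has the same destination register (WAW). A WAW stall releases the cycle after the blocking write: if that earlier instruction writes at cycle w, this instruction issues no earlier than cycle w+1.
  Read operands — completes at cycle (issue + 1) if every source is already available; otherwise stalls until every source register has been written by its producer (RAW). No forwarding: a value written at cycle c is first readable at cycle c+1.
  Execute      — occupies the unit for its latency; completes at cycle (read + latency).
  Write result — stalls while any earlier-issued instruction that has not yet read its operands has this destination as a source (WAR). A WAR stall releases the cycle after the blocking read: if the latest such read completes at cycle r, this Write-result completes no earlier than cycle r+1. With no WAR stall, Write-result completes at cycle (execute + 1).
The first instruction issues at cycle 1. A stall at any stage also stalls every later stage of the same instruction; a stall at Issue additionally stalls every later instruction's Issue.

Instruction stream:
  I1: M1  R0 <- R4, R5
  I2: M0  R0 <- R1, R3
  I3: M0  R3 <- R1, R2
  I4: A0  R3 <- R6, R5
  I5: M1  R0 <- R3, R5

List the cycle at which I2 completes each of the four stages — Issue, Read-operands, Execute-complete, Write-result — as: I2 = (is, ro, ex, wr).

  I1 | 1 | 2 | 7 | 8
  I2 | 9 | 10 | 15 | 16   WAW R0: wait I1 write@8
  I3 | 17 | 18 | 23 | 24   struct: M0 busy until I2 writes@16
  I4 | 25 | 26 | 27 | 28   WAW R3: wait I3 write@24
  I5 | 26 | 29 | 34 | 35   RAW R3: wait I4 write@28

I2 = (9, 10, 15, 16)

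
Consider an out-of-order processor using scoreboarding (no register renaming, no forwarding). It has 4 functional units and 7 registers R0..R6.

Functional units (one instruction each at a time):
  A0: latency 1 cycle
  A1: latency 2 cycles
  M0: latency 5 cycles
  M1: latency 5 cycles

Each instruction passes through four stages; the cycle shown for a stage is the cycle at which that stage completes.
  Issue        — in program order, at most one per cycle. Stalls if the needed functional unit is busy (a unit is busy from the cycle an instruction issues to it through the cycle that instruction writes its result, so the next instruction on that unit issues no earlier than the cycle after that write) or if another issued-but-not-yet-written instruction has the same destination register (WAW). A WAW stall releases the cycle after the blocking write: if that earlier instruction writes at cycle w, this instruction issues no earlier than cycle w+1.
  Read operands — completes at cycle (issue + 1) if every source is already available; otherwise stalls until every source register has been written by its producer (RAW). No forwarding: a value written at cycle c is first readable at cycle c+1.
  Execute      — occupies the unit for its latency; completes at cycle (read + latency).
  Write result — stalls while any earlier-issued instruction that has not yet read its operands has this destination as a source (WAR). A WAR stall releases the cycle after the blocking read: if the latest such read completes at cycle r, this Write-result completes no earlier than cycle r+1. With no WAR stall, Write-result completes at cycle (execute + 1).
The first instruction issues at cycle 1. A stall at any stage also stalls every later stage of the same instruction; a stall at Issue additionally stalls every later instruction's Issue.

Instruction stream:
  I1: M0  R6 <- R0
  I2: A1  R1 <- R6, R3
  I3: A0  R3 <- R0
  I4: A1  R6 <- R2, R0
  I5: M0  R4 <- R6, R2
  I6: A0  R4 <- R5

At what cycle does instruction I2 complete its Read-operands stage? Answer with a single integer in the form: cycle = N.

cycle = 9

[1] I1 dispatched to M0
[2] I1 operands ready · I2 dispatched to A1
[3] I3 dispatched to A0
[4] I3 operands ready
[5] I3 complete
[7] I1 complete
[8] R6←I1
[9] I2 operands ready
[10] R3←I3
[11] I2 complete
[12] R1←I2
[13] I4 dispatched to A1
[14] I4 operands ready · I5 dispatched to M0
[16] I4 complete
[17] R6←I4
[18] I5 operands ready
[23] I5 complete
[24] R4←I5
[25] I6 dispatched to A0
[26] I6 operands ready
[27] I6 complete
[28] R4←I6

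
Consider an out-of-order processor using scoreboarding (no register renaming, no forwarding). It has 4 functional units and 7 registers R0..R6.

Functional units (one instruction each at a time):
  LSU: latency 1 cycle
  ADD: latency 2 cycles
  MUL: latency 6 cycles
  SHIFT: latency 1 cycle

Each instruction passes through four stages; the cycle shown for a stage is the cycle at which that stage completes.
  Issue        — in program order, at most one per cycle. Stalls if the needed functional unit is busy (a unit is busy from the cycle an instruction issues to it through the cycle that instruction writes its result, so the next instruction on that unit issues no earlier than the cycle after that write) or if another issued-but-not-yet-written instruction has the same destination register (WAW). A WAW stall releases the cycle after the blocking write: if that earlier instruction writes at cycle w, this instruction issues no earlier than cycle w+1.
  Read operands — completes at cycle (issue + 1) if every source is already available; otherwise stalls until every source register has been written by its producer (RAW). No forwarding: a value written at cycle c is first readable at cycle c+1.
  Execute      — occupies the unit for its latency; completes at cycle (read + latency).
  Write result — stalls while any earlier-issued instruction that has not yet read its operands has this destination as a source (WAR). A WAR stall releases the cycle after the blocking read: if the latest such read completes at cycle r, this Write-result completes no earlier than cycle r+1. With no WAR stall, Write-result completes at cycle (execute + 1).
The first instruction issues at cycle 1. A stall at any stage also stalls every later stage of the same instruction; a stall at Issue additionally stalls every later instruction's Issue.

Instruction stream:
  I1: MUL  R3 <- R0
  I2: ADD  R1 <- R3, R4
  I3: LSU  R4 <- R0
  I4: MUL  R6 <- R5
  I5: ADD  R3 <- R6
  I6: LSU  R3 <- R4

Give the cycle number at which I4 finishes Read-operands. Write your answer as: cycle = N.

cycle = 11

I1 -> (1, 2, 8, 9)
I2 -> (2, 10, 12, 13)  // RAW R3: wait I1 write@9
I3 -> (3, 4, 5, 11)  // WAR R4: wait I2 read@10
I4 -> (10, 11, 17, 18)  // struct: MUL busy until I1 writes@9
I5 -> (14, 19, 21, 22)  // struct: ADD busy until I2 writes@13, RAW R6: wait I4 write@18
I6 -> (23, 24, 25, 26)  // WAW R3: wait I5 write@22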